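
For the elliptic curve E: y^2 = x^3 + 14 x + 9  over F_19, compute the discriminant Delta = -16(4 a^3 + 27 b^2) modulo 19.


4 a^3 + 27 b^2 = 4*14^3 + 27*9^2 = 10976 + 2187 = 13163
Delta = -16 * (13163) = -210608
Delta mod 19 = 7

Delta = 7 (mod 19)


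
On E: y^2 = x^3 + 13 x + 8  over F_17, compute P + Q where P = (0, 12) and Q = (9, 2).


P != Q, so use the chord formula.
s = (y2 - y1) / (x2 - x1) = (7) / (9) mod 17 = 14
x3 = s^2 - x1 - x2 mod 17 = 14^2 - 0 - 9 = 0
y3 = s (x1 - x3) - y1 mod 17 = 14 * (0 - 0) - 12 = 5

P + Q = (0, 5)


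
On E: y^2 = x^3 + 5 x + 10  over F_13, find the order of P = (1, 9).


Compute successive multiples of P until we hit O:
  1P = (1, 9)
  2P = (12, 2)
  3P = (9, 2)
  4P = (6, 10)
  5P = (5, 11)
  6P = (4, 9)
  7P = (8, 4)
  8P = (0, 7)
  ... (continuing to 18P)
  18P = O

ord(P) = 18


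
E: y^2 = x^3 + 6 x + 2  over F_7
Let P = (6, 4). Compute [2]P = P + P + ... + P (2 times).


k = 2 = 10_2 (binary, LSB first: 01)
Double-and-add from P = (6, 4):
  bit 0 = 0: acc unchanged = O
  bit 1 = 1: acc = O + (6, 3) = (6, 3)

2P = (6, 3)


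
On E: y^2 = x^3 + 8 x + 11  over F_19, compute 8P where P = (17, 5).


k = 8 = 1000_2 (binary, LSB first: 0001)
Double-and-add from P = (17, 5):
  bit 0 = 0: acc unchanged = O
  bit 1 = 0: acc unchanged = O
  bit 2 = 0: acc unchanged = O
  bit 3 = 1: acc = O + (17, 14) = (17, 14)

8P = (17, 14)


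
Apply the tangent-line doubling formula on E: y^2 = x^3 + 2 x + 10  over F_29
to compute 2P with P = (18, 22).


Doubling: s = (3 x1^2 + a) / (2 y1)
s = (3*18^2 + 2) / (2*22) mod 29 = 5
x3 = s^2 - 2 x1 mod 29 = 5^2 - 2*18 = 18
y3 = s (x1 - x3) - y1 mod 29 = 5 * (18 - 18) - 22 = 7

2P = (18, 7)


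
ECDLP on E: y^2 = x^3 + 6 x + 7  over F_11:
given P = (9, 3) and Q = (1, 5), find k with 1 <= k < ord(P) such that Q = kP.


Enumerate multiples of P until we hit Q = (1, 5):
  1P = (9, 3)
  2P = (2, 7)
  3P = (1, 5)
Match found at i = 3.

k = 3


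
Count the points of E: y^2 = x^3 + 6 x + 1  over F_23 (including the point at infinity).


For each x in F_23, count y with y^2 = x^3 + 6 x + 1 mod 23:
  x = 0: RHS = 1, y in [1, 22]  -> 2 point(s)
  x = 1: RHS = 8, y in [10, 13]  -> 2 point(s)
  x = 3: RHS = 0, y in [0]  -> 1 point(s)
  x = 5: RHS = 18, y in [8, 15]  -> 2 point(s)
  x = 6: RHS = 0, y in [0]  -> 1 point(s)
  x = 7: RHS = 18, y in [8, 15]  -> 2 point(s)
  x = 8: RHS = 9, y in [3, 20]  -> 2 point(s)
  x = 9: RHS = 2, y in [5, 18]  -> 2 point(s)
  x = 10: RHS = 3, y in [7, 16]  -> 2 point(s)
  x = 11: RHS = 18, y in [8, 15]  -> 2 point(s)
  x = 14: RHS = 0, y in [0]  -> 1 point(s)
  x = 15: RHS = 16, y in [4, 19]  -> 2 point(s)
  x = 17: RHS = 2, y in [5, 18]  -> 2 point(s)
  x = 20: RHS = 2, y in [5, 18]  -> 2 point(s)
  x = 21: RHS = 4, y in [2, 21]  -> 2 point(s)
Affine points: 27. Add the point at infinity: total = 28.

#E(F_23) = 28


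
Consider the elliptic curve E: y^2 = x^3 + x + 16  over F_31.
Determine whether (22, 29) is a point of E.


Check whether y^2 = x^3 + 1 x + 16 (mod 31) for (x, y) = (22, 29).
LHS: y^2 = 29^2 mod 31 = 4
RHS: x^3 + 1 x + 16 = 22^3 + 1*22 + 16 mod 31 = 22
LHS != RHS

No, not on the curve


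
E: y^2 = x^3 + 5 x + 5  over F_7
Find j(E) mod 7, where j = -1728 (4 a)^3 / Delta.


Delta = -16(4 a^3 + 27 b^2) mod 7 = 2
-1728 * (4 a)^3 = -1728 * (4*5)^3 mod 7 = 6
j = 6 * 2^(-1) mod 7 = 3

j = 3 (mod 7)


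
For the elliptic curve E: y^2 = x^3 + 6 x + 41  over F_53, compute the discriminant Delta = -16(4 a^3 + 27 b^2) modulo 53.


4 a^3 + 27 b^2 = 4*6^3 + 27*41^2 = 864 + 45387 = 46251
Delta = -16 * (46251) = -740016
Delta mod 53 = 23

Delta = 23 (mod 53)


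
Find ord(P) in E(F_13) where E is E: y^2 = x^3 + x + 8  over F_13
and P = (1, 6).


Compute successive multiples of P until we hit O:
  1P = (1, 6)
  2P = (1, 7)
  3P = O

ord(P) = 3


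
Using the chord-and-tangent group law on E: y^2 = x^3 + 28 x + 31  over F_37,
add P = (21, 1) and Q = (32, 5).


P != Q, so use the chord formula.
s = (y2 - y1) / (x2 - x1) = (4) / (11) mod 37 = 34
x3 = s^2 - x1 - x2 mod 37 = 34^2 - 21 - 32 = 30
y3 = s (x1 - x3) - y1 mod 37 = 34 * (21 - 30) - 1 = 26

P + Q = (30, 26)


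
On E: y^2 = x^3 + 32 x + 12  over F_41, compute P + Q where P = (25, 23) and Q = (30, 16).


P != Q, so use the chord formula.
s = (y2 - y1) / (x2 - x1) = (34) / (5) mod 41 = 15
x3 = s^2 - x1 - x2 mod 41 = 15^2 - 25 - 30 = 6
y3 = s (x1 - x3) - y1 mod 41 = 15 * (25 - 6) - 23 = 16

P + Q = (6, 16)


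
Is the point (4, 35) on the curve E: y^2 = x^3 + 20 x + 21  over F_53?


Check whether y^2 = x^3 + 20 x + 21 (mod 53) for (x, y) = (4, 35).
LHS: y^2 = 35^2 mod 53 = 6
RHS: x^3 + 20 x + 21 = 4^3 + 20*4 + 21 mod 53 = 6
LHS = RHS

Yes, on the curve


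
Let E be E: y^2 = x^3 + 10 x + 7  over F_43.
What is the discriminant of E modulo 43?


4 a^3 + 27 b^2 = 4*10^3 + 27*7^2 = 4000 + 1323 = 5323
Delta = -16 * (5323) = -85168
Delta mod 43 = 15

Delta = 15 (mod 43)


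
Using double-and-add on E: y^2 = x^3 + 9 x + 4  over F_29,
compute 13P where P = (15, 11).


k = 13 = 1101_2 (binary, LSB first: 1011)
Double-and-add from P = (15, 11):
  bit 0 = 1: acc = O + (15, 11) = (15, 11)
  bit 1 = 0: acc unchanged = (15, 11)
  bit 2 = 1: acc = (15, 11) + (28, 9) = (20, 21)
  bit 3 = 1: acc = (20, 21) + (25, 22) = (20, 8)

13P = (20, 8)


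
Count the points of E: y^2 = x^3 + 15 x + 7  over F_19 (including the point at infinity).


For each x in F_19, count y with y^2 = x^3 + 15 x + 7 mod 19:
  x = 0: RHS = 7, y in [8, 11]  -> 2 point(s)
  x = 1: RHS = 4, y in [2, 17]  -> 2 point(s)
  x = 2: RHS = 7, y in [8, 11]  -> 2 point(s)
  x = 4: RHS = 17, y in [6, 13]  -> 2 point(s)
  x = 5: RHS = 17, y in [6, 13]  -> 2 point(s)
  x = 6: RHS = 9, y in [3, 16]  -> 2 point(s)
  x = 9: RHS = 16, y in [4, 15]  -> 2 point(s)
  x = 10: RHS = 17, y in [6, 13]  -> 2 point(s)
  x = 13: RHS = 5, y in [9, 10]  -> 2 point(s)
  x = 14: RHS = 16, y in [4, 15]  -> 2 point(s)
  x = 15: RHS = 16, y in [4, 15]  -> 2 point(s)
  x = 16: RHS = 11, y in [7, 12]  -> 2 point(s)
  x = 17: RHS = 7, y in [8, 11]  -> 2 point(s)
Affine points: 26. Add the point at infinity: total = 27.

#E(F_19) = 27


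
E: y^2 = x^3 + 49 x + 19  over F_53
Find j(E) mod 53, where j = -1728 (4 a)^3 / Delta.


Delta = -16(4 a^3 + 27 b^2) mod 53 = 42
-1728 * (4 a)^3 = -1728 * (4*49)^3 mod 53 = 3
j = 3 * 42^(-1) mod 53 = 19

j = 19 (mod 53)


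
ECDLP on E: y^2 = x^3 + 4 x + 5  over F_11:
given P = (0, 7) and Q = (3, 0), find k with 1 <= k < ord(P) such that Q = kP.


Enumerate multiples of P until we hit Q = (3, 0):
  1P = (0, 7)
  2P = (3, 0)
Match found at i = 2.

k = 2


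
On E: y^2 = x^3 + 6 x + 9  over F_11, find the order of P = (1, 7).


Compute successive multiples of P until we hit O:
  1P = (1, 7)
  2P = (7, 8)
  3P = (7, 3)
  4P = (1, 4)
  5P = O

ord(P) = 5


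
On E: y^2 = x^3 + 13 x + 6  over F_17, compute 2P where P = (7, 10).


Doubling: s = (3 x1^2 + a) / (2 y1)
s = (3*7^2 + 13) / (2*10) mod 17 = 8
x3 = s^2 - 2 x1 mod 17 = 8^2 - 2*7 = 16
y3 = s (x1 - x3) - y1 mod 17 = 8 * (7 - 16) - 10 = 3

2P = (16, 3)


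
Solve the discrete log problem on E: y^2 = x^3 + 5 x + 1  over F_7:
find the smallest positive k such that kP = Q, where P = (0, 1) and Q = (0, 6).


Enumerate multiples of P until we hit Q = (0, 6):
  1P = (0, 1)
  2P = (1, 0)
  3P = (0, 6)
Match found at i = 3.

k = 3


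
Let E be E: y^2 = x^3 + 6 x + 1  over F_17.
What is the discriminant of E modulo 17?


4 a^3 + 27 b^2 = 4*6^3 + 27*1^2 = 864 + 27 = 891
Delta = -16 * (891) = -14256
Delta mod 17 = 7

Delta = 7 (mod 17)


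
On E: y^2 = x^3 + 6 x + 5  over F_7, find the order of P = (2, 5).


Compute successive multiples of P until we hit O:
  1P = (2, 5)
  2P = (4, 4)
  3P = (3, 6)
  4P = (3, 1)
  5P = (4, 3)
  6P = (2, 2)
  7P = O

ord(P) = 7


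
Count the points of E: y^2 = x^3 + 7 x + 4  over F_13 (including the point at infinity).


For each x in F_13, count y with y^2 = x^3 + 7 x + 4 mod 13:
  x = 0: RHS = 4, y in [2, 11]  -> 2 point(s)
  x = 1: RHS = 12, y in [5, 8]  -> 2 point(s)
  x = 2: RHS = 0, y in [0]  -> 1 point(s)
  x = 3: RHS = 0, y in [0]  -> 1 point(s)
  x = 8: RHS = 0, y in [0]  -> 1 point(s)
  x = 9: RHS = 3, y in [4, 9]  -> 2 point(s)
  x = 12: RHS = 9, y in [3, 10]  -> 2 point(s)
Affine points: 11. Add the point at infinity: total = 12.

#E(F_13) = 12


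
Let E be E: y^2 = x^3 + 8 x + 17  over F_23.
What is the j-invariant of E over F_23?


Delta = -16(4 a^3 + 27 b^2) mod 23 = 3
-1728 * (4 a)^3 = -1728 * (4*8)^3 mod 23 = 21
j = 21 * 3^(-1) mod 23 = 7

j = 7 (mod 23)


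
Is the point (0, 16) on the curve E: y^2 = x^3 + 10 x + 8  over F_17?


Check whether y^2 = x^3 + 10 x + 8 (mod 17) for (x, y) = (0, 16).
LHS: y^2 = 16^2 mod 17 = 1
RHS: x^3 + 10 x + 8 = 0^3 + 10*0 + 8 mod 17 = 8
LHS != RHS

No, not on the curve


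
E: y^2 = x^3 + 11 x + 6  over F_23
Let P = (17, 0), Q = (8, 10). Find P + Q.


P != Q, so use the chord formula.
s = (y2 - y1) / (x2 - x1) = (10) / (14) mod 23 = 4
x3 = s^2 - x1 - x2 mod 23 = 4^2 - 17 - 8 = 14
y3 = s (x1 - x3) - y1 mod 23 = 4 * (17 - 14) - 0 = 12

P + Q = (14, 12)


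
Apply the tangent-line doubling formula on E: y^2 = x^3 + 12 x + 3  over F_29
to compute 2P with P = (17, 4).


Doubling: s = (3 x1^2 + a) / (2 y1)
s = (3*17^2 + 12) / (2*4) mod 29 = 12
x3 = s^2 - 2 x1 mod 29 = 12^2 - 2*17 = 23
y3 = s (x1 - x3) - y1 mod 29 = 12 * (17 - 23) - 4 = 11

2P = (23, 11)


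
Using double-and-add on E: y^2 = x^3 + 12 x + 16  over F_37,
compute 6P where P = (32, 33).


k = 6 = 110_2 (binary, LSB first: 011)
Double-and-add from P = (32, 33):
  bit 0 = 0: acc unchanged = O
  bit 1 = 1: acc = O + (19, 6) = (19, 6)
  bit 2 = 1: acc = (19, 6) + (26, 12) = (32, 4)

6P = (32, 4)


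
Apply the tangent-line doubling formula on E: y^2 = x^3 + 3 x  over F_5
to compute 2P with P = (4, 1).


Doubling: s = (3 x1^2 + a) / (2 y1)
s = (3*4^2 + 3) / (2*1) mod 5 = 3
x3 = s^2 - 2 x1 mod 5 = 3^2 - 2*4 = 1
y3 = s (x1 - x3) - y1 mod 5 = 3 * (4 - 1) - 1 = 3

2P = (1, 3)


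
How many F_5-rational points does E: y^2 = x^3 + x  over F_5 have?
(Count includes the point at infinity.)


For each x in F_5, count y with y^2 = x^3 + 1 x + 0 mod 5:
  x = 0: RHS = 0, y in [0]  -> 1 point(s)
  x = 2: RHS = 0, y in [0]  -> 1 point(s)
  x = 3: RHS = 0, y in [0]  -> 1 point(s)
Affine points: 3. Add the point at infinity: total = 4.

#E(F_5) = 4


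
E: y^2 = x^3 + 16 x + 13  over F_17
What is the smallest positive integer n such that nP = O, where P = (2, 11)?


Compute successive multiples of P until we hit O:
  1P = (2, 11)
  2P = (9, 11)
  3P = (6, 6)
  4P = (1, 9)
  5P = (1, 8)
  6P = (6, 11)
  7P = (9, 6)
  8P = (2, 6)
  ... (continuing to 9P)
  9P = O

ord(P) = 9


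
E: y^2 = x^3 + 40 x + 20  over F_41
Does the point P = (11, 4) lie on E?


Check whether y^2 = x^3 + 40 x + 20 (mod 41) for (x, y) = (11, 4).
LHS: y^2 = 4^2 mod 41 = 16
RHS: x^3 + 40 x + 20 = 11^3 + 40*11 + 20 mod 41 = 28
LHS != RHS

No, not on the curve


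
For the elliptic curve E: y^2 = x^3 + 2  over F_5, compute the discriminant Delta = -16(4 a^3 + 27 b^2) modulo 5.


4 a^3 + 27 b^2 = 4*0^3 + 27*2^2 = 0 + 108 = 108
Delta = -16 * (108) = -1728
Delta mod 5 = 2

Delta = 2 (mod 5)


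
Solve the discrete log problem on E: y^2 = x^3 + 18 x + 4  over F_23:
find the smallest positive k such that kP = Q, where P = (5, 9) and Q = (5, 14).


Enumerate multiples of P until we hit Q = (5, 14):
  1P = (5, 9)
  2P = (2, 18)
  3P = (2, 5)
  4P = (5, 14)
Match found at i = 4.

k = 4


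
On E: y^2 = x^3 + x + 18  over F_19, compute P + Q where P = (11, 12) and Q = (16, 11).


P != Q, so use the chord formula.
s = (y2 - y1) / (x2 - x1) = (18) / (5) mod 19 = 15
x3 = s^2 - x1 - x2 mod 19 = 15^2 - 11 - 16 = 8
y3 = s (x1 - x3) - y1 mod 19 = 15 * (11 - 8) - 12 = 14

P + Q = (8, 14)


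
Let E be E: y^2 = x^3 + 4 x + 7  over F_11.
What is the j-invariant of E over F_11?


Delta = -16(4 a^3 + 27 b^2) mod 11 = 3
-1728 * (4 a)^3 = -1728 * (4*4)^3 mod 11 = 7
j = 7 * 3^(-1) mod 11 = 6

j = 6 (mod 11)


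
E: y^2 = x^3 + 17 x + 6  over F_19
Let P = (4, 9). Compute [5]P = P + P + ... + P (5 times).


k = 5 = 101_2 (binary, LSB first: 101)
Double-and-add from P = (4, 9):
  bit 0 = 1: acc = O + (4, 9) = (4, 9)
  bit 1 = 0: acc unchanged = (4, 9)
  bit 2 = 1: acc = (4, 9) + (0, 5) = (16, 17)

5P = (16, 17)


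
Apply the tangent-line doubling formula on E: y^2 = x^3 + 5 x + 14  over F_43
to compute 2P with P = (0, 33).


Doubling: s = (3 x1^2 + a) / (2 y1)
s = (3*0^2 + 5) / (2*33) mod 43 = 32
x3 = s^2 - 2 x1 mod 43 = 32^2 - 2*0 = 35
y3 = s (x1 - x3) - y1 mod 43 = 32 * (0 - 35) - 33 = 8

2P = (35, 8)


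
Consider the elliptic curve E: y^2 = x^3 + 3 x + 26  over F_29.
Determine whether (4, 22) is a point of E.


Check whether y^2 = x^3 + 3 x + 26 (mod 29) for (x, y) = (4, 22).
LHS: y^2 = 22^2 mod 29 = 20
RHS: x^3 + 3 x + 26 = 4^3 + 3*4 + 26 mod 29 = 15
LHS != RHS

No, not on the curve


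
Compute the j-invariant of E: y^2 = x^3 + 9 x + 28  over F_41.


Delta = -16(4 a^3 + 27 b^2) mod 41 = 15
-1728 * (4 a)^3 = -1728 * (4*9)^3 mod 41 = 12
j = 12 * 15^(-1) mod 41 = 9

j = 9 (mod 41)


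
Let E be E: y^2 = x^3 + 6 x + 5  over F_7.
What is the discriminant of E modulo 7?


4 a^3 + 27 b^2 = 4*6^3 + 27*5^2 = 864 + 675 = 1539
Delta = -16 * (1539) = -24624
Delta mod 7 = 2

Delta = 2 (mod 7)


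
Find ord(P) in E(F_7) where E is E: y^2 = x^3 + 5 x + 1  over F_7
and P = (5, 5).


Compute successive multiples of P until we hit O:
  1P = (5, 5)
  2P = (5, 2)
  3P = O

ord(P) = 3


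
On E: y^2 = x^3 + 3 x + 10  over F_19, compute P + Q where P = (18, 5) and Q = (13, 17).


P != Q, so use the chord formula.
s = (y2 - y1) / (x2 - x1) = (12) / (14) mod 19 = 9
x3 = s^2 - x1 - x2 mod 19 = 9^2 - 18 - 13 = 12
y3 = s (x1 - x3) - y1 mod 19 = 9 * (18 - 12) - 5 = 11

P + Q = (12, 11)


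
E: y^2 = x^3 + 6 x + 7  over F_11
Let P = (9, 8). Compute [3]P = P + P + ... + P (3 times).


k = 3 = 11_2 (binary, LSB first: 11)
Double-and-add from P = (9, 8):
  bit 0 = 1: acc = O + (9, 8) = (9, 8)
  bit 1 = 1: acc = (9, 8) + (2, 4) = (1, 6)

3P = (1, 6)


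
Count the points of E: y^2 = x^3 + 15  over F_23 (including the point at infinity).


For each x in F_23, count y with y^2 = x^3 + 0 x + 15 mod 23:
  x = 1: RHS = 16, y in [4, 19]  -> 2 point(s)
  x = 2: RHS = 0, y in [0]  -> 1 point(s)
  x = 5: RHS = 2, y in [5, 18]  -> 2 point(s)
  x = 6: RHS = 1, y in [1, 22]  -> 2 point(s)
  x = 7: RHS = 13, y in [6, 17]  -> 2 point(s)
  x = 9: RHS = 8, y in [10, 13]  -> 2 point(s)
  x = 10: RHS = 3, y in [7, 16]  -> 2 point(s)
  x = 11: RHS = 12, y in [9, 14]  -> 2 point(s)
  x = 12: RHS = 18, y in [8, 15]  -> 2 point(s)
  x = 13: RHS = 4, y in [2, 21]  -> 2 point(s)
  x = 15: RHS = 9, y in [3, 20]  -> 2 point(s)
  x = 17: RHS = 6, y in [11, 12]  -> 2 point(s)
Affine points: 23. Add the point at infinity: total = 24.

#E(F_23) = 24


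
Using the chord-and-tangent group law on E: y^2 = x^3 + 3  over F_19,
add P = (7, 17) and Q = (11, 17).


P != Q, so use the chord formula.
s = (y2 - y1) / (x2 - x1) = (0) / (4) mod 19 = 0
x3 = s^2 - x1 - x2 mod 19 = 0^2 - 7 - 11 = 1
y3 = s (x1 - x3) - y1 mod 19 = 0 * (7 - 1) - 17 = 2

P + Q = (1, 2)


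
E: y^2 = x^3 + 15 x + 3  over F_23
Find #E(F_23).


For each x in F_23, count y with y^2 = x^3 + 15 x + 3 mod 23:
  x = 0: RHS = 3, y in [7, 16]  -> 2 point(s)
  x = 2: RHS = 18, y in [8, 15]  -> 2 point(s)
  x = 3: RHS = 6, y in [11, 12]  -> 2 point(s)
  x = 4: RHS = 12, y in [9, 14]  -> 2 point(s)
  x = 9: RHS = 16, y in [4, 19]  -> 2 point(s)
  x = 10: RHS = 3, y in [7, 16]  -> 2 point(s)
  x = 11: RHS = 4, y in [2, 21]  -> 2 point(s)
  x = 12: RHS = 2, y in [5, 18]  -> 2 point(s)
  x = 13: RHS = 3, y in [7, 16]  -> 2 point(s)
  x = 14: RHS = 13, y in [6, 17]  -> 2 point(s)
  x = 20: RHS = 0, y in [0]  -> 1 point(s)
Affine points: 21. Add the point at infinity: total = 22.

#E(F_23) = 22


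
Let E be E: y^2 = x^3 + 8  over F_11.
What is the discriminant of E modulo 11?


4 a^3 + 27 b^2 = 4*0^3 + 27*8^2 = 0 + 1728 = 1728
Delta = -16 * (1728) = -27648
Delta mod 11 = 6

Delta = 6 (mod 11)


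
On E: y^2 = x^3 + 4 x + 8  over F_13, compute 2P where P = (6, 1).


Doubling: s = (3 x1^2 + a) / (2 y1)
s = (3*6^2 + 4) / (2*1) mod 13 = 4
x3 = s^2 - 2 x1 mod 13 = 4^2 - 2*6 = 4
y3 = s (x1 - x3) - y1 mod 13 = 4 * (6 - 4) - 1 = 7

2P = (4, 7)


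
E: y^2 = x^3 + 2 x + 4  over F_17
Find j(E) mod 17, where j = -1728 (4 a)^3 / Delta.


Delta = -16(4 a^3 + 27 b^2) mod 17 = 5
-1728 * (4 a)^3 = -1728 * (4*2)^3 mod 17 = 12
j = 12 * 5^(-1) mod 17 = 16

j = 16 (mod 17)


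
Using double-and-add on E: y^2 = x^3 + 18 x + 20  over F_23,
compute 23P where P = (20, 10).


k = 23 = 10111_2 (binary, LSB first: 11101)
Double-and-add from P = (20, 10):
  bit 0 = 1: acc = O + (20, 10) = (20, 10)
  bit 1 = 1: acc = (20, 10) + (1, 4) = (10, 21)
  bit 2 = 1: acc = (10, 21) + (11, 10) = (8, 3)
  bit 3 = 0: acc unchanged = (8, 3)
  bit 4 = 1: acc = (8, 3) + (2, 15) = (17, 15)

23P = (17, 15)


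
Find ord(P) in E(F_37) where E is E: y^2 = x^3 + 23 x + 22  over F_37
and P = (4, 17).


Compute successive multiples of P until we hit O:
  1P = (4, 17)
  2P = (30, 31)
  3P = (30, 6)
  4P = (4, 20)
  5P = O

ord(P) = 5


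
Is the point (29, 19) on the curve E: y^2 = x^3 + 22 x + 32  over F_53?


Check whether y^2 = x^3 + 22 x + 32 (mod 53) for (x, y) = (29, 19).
LHS: y^2 = 19^2 mod 53 = 43
RHS: x^3 + 22 x + 32 = 29^3 + 22*29 + 32 mod 53 = 43
LHS = RHS

Yes, on the curve


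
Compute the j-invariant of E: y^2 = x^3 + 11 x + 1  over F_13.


Delta = -16(4 a^3 + 27 b^2) mod 13 = 2
-1728 * (4 a)^3 = -1728 * (4*11)^3 mod 13 = 8
j = 8 * 2^(-1) mod 13 = 4

j = 4 (mod 13)


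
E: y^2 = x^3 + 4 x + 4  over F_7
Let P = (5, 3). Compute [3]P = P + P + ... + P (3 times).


k = 3 = 11_2 (binary, LSB first: 11)
Double-and-add from P = (5, 3):
  bit 0 = 1: acc = O + (5, 3) = (5, 3)
  bit 1 = 1: acc = (5, 3) + (1, 3) = (1, 4)

3P = (1, 4)


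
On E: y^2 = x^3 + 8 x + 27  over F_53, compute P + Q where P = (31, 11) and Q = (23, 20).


P != Q, so use the chord formula.
s = (y2 - y1) / (x2 - x1) = (9) / (45) mod 53 = 32
x3 = s^2 - x1 - x2 mod 53 = 32^2 - 31 - 23 = 16
y3 = s (x1 - x3) - y1 mod 53 = 32 * (31 - 16) - 11 = 45

P + Q = (16, 45)


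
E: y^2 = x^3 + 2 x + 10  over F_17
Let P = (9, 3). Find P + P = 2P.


Doubling: s = (3 x1^2 + a) / (2 y1)
s = (3*9^2 + 2) / (2*3) mod 17 = 4
x3 = s^2 - 2 x1 mod 17 = 4^2 - 2*9 = 15
y3 = s (x1 - x3) - y1 mod 17 = 4 * (9 - 15) - 3 = 7

2P = (15, 7)


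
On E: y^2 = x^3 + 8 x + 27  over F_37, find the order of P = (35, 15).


Compute successive multiples of P until we hit O:
  1P = (35, 15)
  2P = (25, 4)
  3P = (3, 35)
  4P = (15, 28)
  5P = (21, 24)
  6P = (22, 11)
  7P = (16, 25)
  8P = (16, 12)
  ... (continuing to 15P)
  15P = O

ord(P) = 15


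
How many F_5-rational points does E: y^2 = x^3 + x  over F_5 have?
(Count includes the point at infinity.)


For each x in F_5, count y with y^2 = x^3 + 1 x + 0 mod 5:
  x = 0: RHS = 0, y in [0]  -> 1 point(s)
  x = 2: RHS = 0, y in [0]  -> 1 point(s)
  x = 3: RHS = 0, y in [0]  -> 1 point(s)
Affine points: 3. Add the point at infinity: total = 4.

#E(F_5) = 4


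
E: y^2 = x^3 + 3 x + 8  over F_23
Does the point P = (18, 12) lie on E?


Check whether y^2 = x^3 + 3 x + 8 (mod 23) for (x, y) = (18, 12).
LHS: y^2 = 12^2 mod 23 = 6
RHS: x^3 + 3 x + 8 = 18^3 + 3*18 + 8 mod 23 = 6
LHS = RHS

Yes, on the curve


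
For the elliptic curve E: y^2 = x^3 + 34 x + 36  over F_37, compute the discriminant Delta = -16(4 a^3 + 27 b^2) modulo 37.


4 a^3 + 27 b^2 = 4*34^3 + 27*36^2 = 157216 + 34992 = 192208
Delta = -16 * (192208) = -3075328
Delta mod 37 = 1

Delta = 1 (mod 37)


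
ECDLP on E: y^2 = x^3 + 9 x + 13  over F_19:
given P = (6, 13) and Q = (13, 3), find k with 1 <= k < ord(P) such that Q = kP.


Enumerate multiples of P until we hit Q = (13, 3):
  1P = (6, 13)
  2P = (13, 3)
Match found at i = 2.

k = 2


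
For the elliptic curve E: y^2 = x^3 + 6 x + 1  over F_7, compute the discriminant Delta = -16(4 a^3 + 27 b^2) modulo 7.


4 a^3 + 27 b^2 = 4*6^3 + 27*1^2 = 864 + 27 = 891
Delta = -16 * (891) = -14256
Delta mod 7 = 3

Delta = 3 (mod 7)


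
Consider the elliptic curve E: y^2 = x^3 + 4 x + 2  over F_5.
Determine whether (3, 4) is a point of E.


Check whether y^2 = x^3 + 4 x + 2 (mod 5) for (x, y) = (3, 4).
LHS: y^2 = 4^2 mod 5 = 1
RHS: x^3 + 4 x + 2 = 3^3 + 4*3 + 2 mod 5 = 1
LHS = RHS

Yes, on the curve


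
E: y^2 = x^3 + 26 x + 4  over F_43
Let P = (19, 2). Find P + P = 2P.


Doubling: s = (3 x1^2 + a) / (2 y1)
s = (3*19^2 + 26) / (2*2) mod 43 = 30
x3 = s^2 - 2 x1 mod 43 = 30^2 - 2*19 = 2
y3 = s (x1 - x3) - y1 mod 43 = 30 * (19 - 2) - 2 = 35

2P = (2, 35)


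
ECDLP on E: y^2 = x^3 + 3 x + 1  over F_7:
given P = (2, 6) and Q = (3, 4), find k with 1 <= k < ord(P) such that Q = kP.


Enumerate multiples of P until we hit Q = (3, 4):
  1P = (2, 6)
  2P = (5, 6)
  3P = (0, 1)
  4P = (6, 5)
  5P = (3, 3)
  6P = (4, 0)
  7P = (3, 4)
Match found at i = 7.

k = 7


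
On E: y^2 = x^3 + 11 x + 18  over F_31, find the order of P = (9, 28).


Compute successive multiples of P until we hit O:
  1P = (9, 28)
  2P = (14, 8)
  3P = (24, 1)
  4P = (0, 24)
  5P = (0, 7)
  6P = (24, 30)
  7P = (14, 23)
  8P = (9, 3)
  ... (continuing to 9P)
  9P = O

ord(P) = 9


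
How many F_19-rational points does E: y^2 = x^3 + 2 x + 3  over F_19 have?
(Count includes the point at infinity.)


For each x in F_19, count y with y^2 = x^3 + 2 x + 3 mod 19:
  x = 1: RHS = 6, y in [5, 14]  -> 2 point(s)
  x = 3: RHS = 17, y in [6, 13]  -> 2 point(s)
  x = 5: RHS = 5, y in [9, 10]  -> 2 point(s)
  x = 9: RHS = 9, y in [3, 16]  -> 2 point(s)
  x = 10: RHS = 16, y in [4, 15]  -> 2 point(s)
  x = 11: RHS = 7, y in [8, 11]  -> 2 point(s)
  x = 12: RHS = 7, y in [8, 11]  -> 2 point(s)
  x = 14: RHS = 1, y in [1, 18]  -> 2 point(s)
  x = 15: RHS = 7, y in [8, 11]  -> 2 point(s)
  x = 18: RHS = 0, y in [0]  -> 1 point(s)
Affine points: 19. Add the point at infinity: total = 20.

#E(F_19) = 20


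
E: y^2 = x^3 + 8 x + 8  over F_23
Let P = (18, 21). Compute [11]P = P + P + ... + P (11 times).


k = 11 = 1011_2 (binary, LSB first: 1101)
Double-and-add from P = (18, 21):
  bit 0 = 1: acc = O + (18, 21) = (18, 21)
  bit 1 = 1: acc = (18, 21) + (5, 14) = (9, 21)
  bit 2 = 0: acc unchanged = (9, 21)
  bit 3 = 1: acc = (9, 21) + (20, 7) = (19, 21)

11P = (19, 21)


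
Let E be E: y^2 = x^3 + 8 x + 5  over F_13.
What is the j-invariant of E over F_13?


Delta = -16(4 a^3 + 27 b^2) mod 13 = 8
-1728 * (4 a)^3 = -1728 * (4*8)^3 mod 13 = 8
j = 8 * 8^(-1) mod 13 = 1

j = 1 (mod 13)


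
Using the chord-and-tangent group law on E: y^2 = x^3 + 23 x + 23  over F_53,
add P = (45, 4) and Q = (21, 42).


P != Q, so use the chord formula.
s = (y2 - y1) / (x2 - x1) = (38) / (29) mod 53 = 47
x3 = s^2 - x1 - x2 mod 53 = 47^2 - 45 - 21 = 23
y3 = s (x1 - x3) - y1 mod 53 = 47 * (45 - 23) - 4 = 23

P + Q = (23, 23)


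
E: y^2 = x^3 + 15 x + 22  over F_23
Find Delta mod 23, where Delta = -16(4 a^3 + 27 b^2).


4 a^3 + 27 b^2 = 4*15^3 + 27*22^2 = 13500 + 13068 = 26568
Delta = -16 * (26568) = -425088
Delta mod 23 = 21

Delta = 21 (mod 23)


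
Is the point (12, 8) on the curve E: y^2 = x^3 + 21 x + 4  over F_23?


Check whether y^2 = x^3 + 21 x + 4 (mod 23) for (x, y) = (12, 8).
LHS: y^2 = 8^2 mod 23 = 18
RHS: x^3 + 21 x + 4 = 12^3 + 21*12 + 4 mod 23 = 6
LHS != RHS

No, not on the curve


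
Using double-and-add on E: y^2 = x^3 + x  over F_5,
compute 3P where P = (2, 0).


k = 3 = 11_2 (binary, LSB first: 11)
Double-and-add from P = (2, 0):
  bit 0 = 1: acc = O + (2, 0) = (2, 0)
  bit 1 = 1: acc = (2, 0) + O = (2, 0)

3P = (2, 0)


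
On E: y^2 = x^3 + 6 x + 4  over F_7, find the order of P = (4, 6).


Compute successive multiples of P until we hit O:
  1P = (4, 6)
  2P = (0, 5)
  3P = (0, 2)
  4P = (4, 1)
  5P = O

ord(P) = 5


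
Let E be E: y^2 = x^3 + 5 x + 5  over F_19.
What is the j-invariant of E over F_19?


Delta = -16(4 a^3 + 27 b^2) mod 19 = 10
-1728 * (4 a)^3 = -1728 * (4*5)^3 mod 19 = 1
j = 1 * 10^(-1) mod 19 = 2

j = 2 (mod 19)


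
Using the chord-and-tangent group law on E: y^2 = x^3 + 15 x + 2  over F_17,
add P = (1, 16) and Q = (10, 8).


P != Q, so use the chord formula.
s = (y2 - y1) / (x2 - x1) = (9) / (9) mod 17 = 1
x3 = s^2 - x1 - x2 mod 17 = 1^2 - 1 - 10 = 7
y3 = s (x1 - x3) - y1 mod 17 = 1 * (1 - 7) - 16 = 12

P + Q = (7, 12)


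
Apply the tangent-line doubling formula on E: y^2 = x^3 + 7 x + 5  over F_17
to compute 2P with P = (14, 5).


Doubling: s = (3 x1^2 + a) / (2 y1)
s = (3*14^2 + 7) / (2*5) mod 17 = 0
x3 = s^2 - 2 x1 mod 17 = 0^2 - 2*14 = 6
y3 = s (x1 - x3) - y1 mod 17 = 0 * (14 - 6) - 5 = 12

2P = (6, 12)


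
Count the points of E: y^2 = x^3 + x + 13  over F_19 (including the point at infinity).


For each x in F_19, count y with y^2 = x^3 + 1 x + 13 mod 19:
  x = 2: RHS = 4, y in [2, 17]  -> 2 point(s)
  x = 3: RHS = 5, y in [9, 10]  -> 2 point(s)
  x = 4: RHS = 5, y in [9, 10]  -> 2 point(s)
  x = 6: RHS = 7, y in [8, 11]  -> 2 point(s)
  x = 8: RHS = 1, y in [1, 18]  -> 2 point(s)
  x = 10: RHS = 16, y in [4, 15]  -> 2 point(s)
  x = 11: RHS = 6, y in [5, 14]  -> 2 point(s)
  x = 12: RHS = 5, y in [9, 10]  -> 2 point(s)
  x = 13: RHS = 0, y in [0]  -> 1 point(s)
  x = 14: RHS = 16, y in [4, 15]  -> 2 point(s)
  x = 18: RHS = 11, y in [7, 12]  -> 2 point(s)
Affine points: 21. Add the point at infinity: total = 22.

#E(F_19) = 22


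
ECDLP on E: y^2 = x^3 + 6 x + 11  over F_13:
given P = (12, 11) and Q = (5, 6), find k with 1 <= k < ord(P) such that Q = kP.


Enumerate multiples of P until we hit Q = (5, 6):
  1P = (12, 11)
  2P = (3, 11)
  3P = (11, 2)
  4P = (6, 4)
  5P = (9, 12)
  6P = (8, 5)
  7P = (5, 6)
Match found at i = 7.

k = 7


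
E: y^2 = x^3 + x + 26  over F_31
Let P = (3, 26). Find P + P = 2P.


Doubling: s = (3 x1^2 + a) / (2 y1)
s = (3*3^2 + 1) / (2*26) mod 31 = 22
x3 = s^2 - 2 x1 mod 31 = 22^2 - 2*3 = 13
y3 = s (x1 - x3) - y1 mod 31 = 22 * (3 - 13) - 26 = 2

2P = (13, 2)


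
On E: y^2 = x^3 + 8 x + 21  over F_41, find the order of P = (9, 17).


Compute successive multiples of P until we hit O:
  1P = (9, 17)
  2P = (21, 15)
  3P = (19, 12)
  4P = (3, 21)
  5P = (34, 27)
  6P = (8, 8)
  7P = (23, 21)
  8P = (30, 18)
  ... (continuing to 42P)
  42P = O

ord(P) = 42


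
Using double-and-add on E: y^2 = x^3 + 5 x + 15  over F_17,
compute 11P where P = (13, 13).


k = 11 = 1011_2 (binary, LSB first: 1101)
Double-and-add from P = (13, 13):
  bit 0 = 1: acc = O + (13, 13) = (13, 13)
  bit 1 = 1: acc = (13, 13) + (7, 11) = (16, 3)
  bit 2 = 0: acc unchanged = (16, 3)
  bit 3 = 1: acc = (16, 3) + (2, 4) = (1, 2)

11P = (1, 2)


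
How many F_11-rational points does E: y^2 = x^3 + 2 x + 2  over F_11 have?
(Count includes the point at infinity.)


For each x in F_11, count y with y^2 = x^3 + 2 x + 2 mod 11:
  x = 1: RHS = 5, y in [4, 7]  -> 2 point(s)
  x = 2: RHS = 3, y in [5, 6]  -> 2 point(s)
  x = 5: RHS = 5, y in [4, 7]  -> 2 point(s)
  x = 9: RHS = 1, y in [1, 10]  -> 2 point(s)
Affine points: 8. Add the point at infinity: total = 9.

#E(F_11) = 9


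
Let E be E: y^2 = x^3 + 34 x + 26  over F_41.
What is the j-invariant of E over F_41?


Delta = -16(4 a^3 + 27 b^2) mod 41 = 28
-1728 * (4 a)^3 = -1728 * (4*34)^3 mod 41 = 20
j = 20 * 28^(-1) mod 41 = 30

j = 30 (mod 41)


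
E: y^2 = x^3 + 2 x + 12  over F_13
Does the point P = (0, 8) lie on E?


Check whether y^2 = x^3 + 2 x + 12 (mod 13) for (x, y) = (0, 8).
LHS: y^2 = 8^2 mod 13 = 12
RHS: x^3 + 2 x + 12 = 0^3 + 2*0 + 12 mod 13 = 12
LHS = RHS

Yes, on the curve


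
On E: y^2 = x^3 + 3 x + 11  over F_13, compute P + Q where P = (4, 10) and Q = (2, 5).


P != Q, so use the chord formula.
s = (y2 - y1) / (x2 - x1) = (8) / (11) mod 13 = 9
x3 = s^2 - x1 - x2 mod 13 = 9^2 - 4 - 2 = 10
y3 = s (x1 - x3) - y1 mod 13 = 9 * (4 - 10) - 10 = 1

P + Q = (10, 1)


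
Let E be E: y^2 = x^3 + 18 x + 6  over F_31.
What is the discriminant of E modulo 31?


4 a^3 + 27 b^2 = 4*18^3 + 27*6^2 = 23328 + 972 = 24300
Delta = -16 * (24300) = -388800
Delta mod 31 = 2

Delta = 2 (mod 31)


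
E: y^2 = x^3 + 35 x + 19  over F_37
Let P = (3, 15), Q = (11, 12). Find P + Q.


P != Q, so use the chord formula.
s = (y2 - y1) / (x2 - x1) = (34) / (8) mod 37 = 32
x3 = s^2 - x1 - x2 mod 37 = 32^2 - 3 - 11 = 11
y3 = s (x1 - x3) - y1 mod 37 = 32 * (3 - 11) - 15 = 25

P + Q = (11, 25)


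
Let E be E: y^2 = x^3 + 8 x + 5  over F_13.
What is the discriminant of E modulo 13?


4 a^3 + 27 b^2 = 4*8^3 + 27*5^2 = 2048 + 675 = 2723
Delta = -16 * (2723) = -43568
Delta mod 13 = 8

Delta = 8 (mod 13)


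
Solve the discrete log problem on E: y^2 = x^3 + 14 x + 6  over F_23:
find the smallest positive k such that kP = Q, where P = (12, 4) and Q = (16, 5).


Enumerate multiples of P until we hit Q = (16, 5):
  1P = (12, 4)
  2P = (15, 7)
  3P = (20, 11)
  4P = (18, 8)
  5P = (19, 22)
  6P = (8, 3)
  7P = (16, 18)
  8P = (13, 4)
  9P = (21, 19)
  10P = (3, 11)
  11P = (14, 18)
  12P = (0, 11)
  13P = (0, 12)
  14P = (14, 5)
  15P = (3, 12)
  16P = (21, 4)
  17P = (13, 19)
  18P = (16, 5)
Match found at i = 18.

k = 18


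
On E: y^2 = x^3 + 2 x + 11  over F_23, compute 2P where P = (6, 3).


Doubling: s = (3 x1^2 + a) / (2 y1)
s = (3*6^2 + 2) / (2*3) mod 23 = 3
x3 = s^2 - 2 x1 mod 23 = 3^2 - 2*6 = 20
y3 = s (x1 - x3) - y1 mod 23 = 3 * (6 - 20) - 3 = 1

2P = (20, 1)


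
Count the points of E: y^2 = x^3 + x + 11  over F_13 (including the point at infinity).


For each x in F_13, count y with y^2 = x^3 + 1 x + 11 mod 13:
  x = 1: RHS = 0, y in [0]  -> 1 point(s)
  x = 4: RHS = 1, y in [1, 12]  -> 2 point(s)
  x = 6: RHS = 12, y in [5, 8]  -> 2 point(s)
  x = 7: RHS = 10, y in [6, 7]  -> 2 point(s)
  x = 11: RHS = 1, y in [1, 12]  -> 2 point(s)
  x = 12: RHS = 9, y in [3, 10]  -> 2 point(s)
Affine points: 11. Add the point at infinity: total = 12.

#E(F_13) = 12


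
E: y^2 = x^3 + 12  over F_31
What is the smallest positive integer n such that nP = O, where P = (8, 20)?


Compute successive multiples of P until we hit O:
  1P = (8, 20)
  2P = (12, 29)
  3P = (18, 4)
  4P = (15, 16)
  5P = (2, 12)
  6P = (9, 20)
  7P = (14, 11)
  8P = (19, 12)
  ... (continuing to 43P)
  43P = O

ord(P) = 43


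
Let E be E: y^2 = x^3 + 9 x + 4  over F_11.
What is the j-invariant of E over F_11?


Delta = -16(4 a^3 + 27 b^2) mod 11 = 2
-1728 * (4 a)^3 = -1728 * (4*9)^3 mod 11 = 6
j = 6 * 2^(-1) mod 11 = 3

j = 3 (mod 11)


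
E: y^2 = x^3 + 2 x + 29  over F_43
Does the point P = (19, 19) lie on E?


Check whether y^2 = x^3 + 2 x + 29 (mod 43) for (x, y) = (19, 19).
LHS: y^2 = 19^2 mod 43 = 17
RHS: x^3 + 2 x + 29 = 19^3 + 2*19 + 29 mod 43 = 3
LHS != RHS

No, not on the curve


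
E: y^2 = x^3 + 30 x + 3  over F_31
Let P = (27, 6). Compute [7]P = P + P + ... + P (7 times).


k = 7 = 111_2 (binary, LSB first: 111)
Double-and-add from P = (27, 6):
  bit 0 = 1: acc = O + (27, 6) = (27, 6)
  bit 1 = 1: acc = (27, 6) + (27, 25) = O
  bit 2 = 1: acc = O + (27, 6) = (27, 6)

7P = (27, 6)


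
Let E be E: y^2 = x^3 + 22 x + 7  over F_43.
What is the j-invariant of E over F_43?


Delta = -16(4 a^3 + 27 b^2) mod 43 = 23
-1728 * (4 a)^3 = -1728 * (4*22)^3 mod 43 = 22
j = 22 * 23^(-1) mod 43 = 29

j = 29 (mod 43)


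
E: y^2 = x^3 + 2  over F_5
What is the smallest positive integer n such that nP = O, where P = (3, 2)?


Compute successive multiples of P until we hit O:
  1P = (3, 2)
  2P = (3, 3)
  3P = O

ord(P) = 3


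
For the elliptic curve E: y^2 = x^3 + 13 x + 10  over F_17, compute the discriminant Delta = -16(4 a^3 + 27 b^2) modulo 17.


4 a^3 + 27 b^2 = 4*13^3 + 27*10^2 = 8788 + 2700 = 11488
Delta = -16 * (11488) = -183808
Delta mod 17 = 13

Delta = 13 (mod 17)


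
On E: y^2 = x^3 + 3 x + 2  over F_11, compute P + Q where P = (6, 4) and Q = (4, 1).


P != Q, so use the chord formula.
s = (y2 - y1) / (x2 - x1) = (8) / (9) mod 11 = 7
x3 = s^2 - x1 - x2 mod 11 = 7^2 - 6 - 4 = 6
y3 = s (x1 - x3) - y1 mod 11 = 7 * (6 - 6) - 4 = 7

P + Q = (6, 7)


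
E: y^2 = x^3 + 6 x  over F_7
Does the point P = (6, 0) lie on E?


Check whether y^2 = x^3 + 6 x + 0 (mod 7) for (x, y) = (6, 0).
LHS: y^2 = 0^2 mod 7 = 0
RHS: x^3 + 6 x + 0 = 6^3 + 6*6 + 0 mod 7 = 0
LHS = RHS

Yes, on the curve


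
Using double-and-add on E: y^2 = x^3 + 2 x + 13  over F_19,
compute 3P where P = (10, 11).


k = 3 = 11_2 (binary, LSB first: 11)
Double-and-add from P = (10, 11):
  bit 0 = 1: acc = O + (10, 11) = (10, 11)
  bit 1 = 1: acc = (10, 11) + (10, 8) = O

3P = O


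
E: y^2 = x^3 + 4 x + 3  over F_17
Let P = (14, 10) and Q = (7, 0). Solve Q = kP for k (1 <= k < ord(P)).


Enumerate multiples of P until we hit Q = (7, 0):
  1P = (14, 10)
  2P = (7, 0)
Match found at i = 2.

k = 2


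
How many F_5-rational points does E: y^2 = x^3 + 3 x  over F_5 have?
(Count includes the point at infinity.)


For each x in F_5, count y with y^2 = x^3 + 3 x + 0 mod 5:
  x = 0: RHS = 0, y in [0]  -> 1 point(s)
  x = 1: RHS = 4, y in [2, 3]  -> 2 point(s)
  x = 2: RHS = 4, y in [2, 3]  -> 2 point(s)
  x = 3: RHS = 1, y in [1, 4]  -> 2 point(s)
  x = 4: RHS = 1, y in [1, 4]  -> 2 point(s)
Affine points: 9. Add the point at infinity: total = 10.

#E(F_5) = 10


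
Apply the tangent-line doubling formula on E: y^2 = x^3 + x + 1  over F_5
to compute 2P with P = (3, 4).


Doubling: s = (3 x1^2 + a) / (2 y1)
s = (3*3^2 + 1) / (2*4) mod 5 = 1
x3 = s^2 - 2 x1 mod 5 = 1^2 - 2*3 = 0
y3 = s (x1 - x3) - y1 mod 5 = 1 * (3 - 0) - 4 = 4

2P = (0, 4)


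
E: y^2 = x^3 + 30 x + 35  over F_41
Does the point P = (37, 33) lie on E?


Check whether y^2 = x^3 + 30 x + 35 (mod 41) for (x, y) = (37, 33).
LHS: y^2 = 33^2 mod 41 = 23
RHS: x^3 + 30 x + 35 = 37^3 + 30*37 + 35 mod 41 = 15
LHS != RHS

No, not on the curve


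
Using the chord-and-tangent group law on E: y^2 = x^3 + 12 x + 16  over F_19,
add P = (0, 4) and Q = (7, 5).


P != Q, so use the chord formula.
s = (y2 - y1) / (x2 - x1) = (1) / (7) mod 19 = 11
x3 = s^2 - x1 - x2 mod 19 = 11^2 - 0 - 7 = 0
y3 = s (x1 - x3) - y1 mod 19 = 11 * (0 - 0) - 4 = 15

P + Q = (0, 15)


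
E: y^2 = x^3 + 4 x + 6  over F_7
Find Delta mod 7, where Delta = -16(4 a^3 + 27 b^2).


4 a^3 + 27 b^2 = 4*4^3 + 27*6^2 = 256 + 972 = 1228
Delta = -16 * (1228) = -19648
Delta mod 7 = 1

Delta = 1 (mod 7)


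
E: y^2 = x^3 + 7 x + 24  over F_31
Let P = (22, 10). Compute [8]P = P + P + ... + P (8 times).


k = 8 = 1000_2 (binary, LSB first: 0001)
Double-and-add from P = (22, 10):
  bit 0 = 0: acc unchanged = O
  bit 1 = 0: acc unchanged = O
  bit 2 = 0: acc unchanged = O
  bit 3 = 1: acc = O + (1, 1) = (1, 1)

8P = (1, 1)


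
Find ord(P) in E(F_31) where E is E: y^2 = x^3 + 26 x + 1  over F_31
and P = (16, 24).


Compute successive multiples of P until we hit O:
  1P = (16, 24)
  2P = (1, 11)
  3P = (8, 16)
  4P = (8, 15)
  5P = (1, 20)
  6P = (16, 7)
  7P = O

ord(P) = 7


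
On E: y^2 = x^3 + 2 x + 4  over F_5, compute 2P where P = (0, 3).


Doubling: s = (3 x1^2 + a) / (2 y1)
s = (3*0^2 + 2) / (2*3) mod 5 = 2
x3 = s^2 - 2 x1 mod 5 = 2^2 - 2*0 = 4
y3 = s (x1 - x3) - y1 mod 5 = 2 * (0 - 4) - 3 = 4

2P = (4, 4)


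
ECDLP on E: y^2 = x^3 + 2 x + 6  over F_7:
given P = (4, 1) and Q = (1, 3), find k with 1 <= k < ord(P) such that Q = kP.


Enumerate multiples of P until we hit Q = (1, 3):
  1P = (4, 1)
  2P = (1, 4)
  3P = (3, 5)
  4P = (2, 5)
  5P = (5, 1)
  6P = (5, 6)
  7P = (2, 2)
  8P = (3, 2)
  9P = (1, 3)
Match found at i = 9.

k = 9


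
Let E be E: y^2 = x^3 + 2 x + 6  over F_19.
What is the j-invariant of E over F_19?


Delta = -16(4 a^3 + 27 b^2) mod 19 = 10
-1728 * (4 a)^3 = -1728 * (4*2)^3 mod 19 = 18
j = 18 * 10^(-1) mod 19 = 17

j = 17 (mod 19)


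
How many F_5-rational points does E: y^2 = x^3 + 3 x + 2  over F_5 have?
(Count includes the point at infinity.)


For each x in F_5, count y with y^2 = x^3 + 3 x + 2 mod 5:
  x = 1: RHS = 1, y in [1, 4]  -> 2 point(s)
  x = 2: RHS = 1, y in [1, 4]  -> 2 point(s)
Affine points: 4. Add the point at infinity: total = 5.

#E(F_5) = 5


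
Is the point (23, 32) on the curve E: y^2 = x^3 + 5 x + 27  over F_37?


Check whether y^2 = x^3 + 5 x + 27 (mod 37) for (x, y) = (23, 32).
LHS: y^2 = 32^2 mod 37 = 25
RHS: x^3 + 5 x + 27 = 23^3 + 5*23 + 27 mod 37 = 25
LHS = RHS

Yes, on the curve


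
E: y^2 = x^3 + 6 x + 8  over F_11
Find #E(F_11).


For each x in F_11, count y with y^2 = x^3 + 6 x + 8 mod 11:
  x = 1: RHS = 4, y in [2, 9]  -> 2 point(s)
  x = 3: RHS = 9, y in [3, 8]  -> 2 point(s)
  x = 5: RHS = 9, y in [3, 8]  -> 2 point(s)
  x = 10: RHS = 1, y in [1, 10]  -> 2 point(s)
Affine points: 8. Add the point at infinity: total = 9.

#E(F_11) = 9


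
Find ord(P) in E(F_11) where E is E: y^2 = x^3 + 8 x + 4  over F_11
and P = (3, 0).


Compute successive multiples of P until we hit O:
  1P = (3, 0)
  2P = O

ord(P) = 2


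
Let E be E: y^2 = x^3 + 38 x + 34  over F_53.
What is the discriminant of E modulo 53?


4 a^3 + 27 b^2 = 4*38^3 + 27*34^2 = 219488 + 31212 = 250700
Delta = -16 * (250700) = -4011200
Delta mod 53 = 52

Delta = 52 (mod 53)


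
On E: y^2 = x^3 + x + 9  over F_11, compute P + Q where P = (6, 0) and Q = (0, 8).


P != Q, so use the chord formula.
s = (y2 - y1) / (x2 - x1) = (8) / (5) mod 11 = 6
x3 = s^2 - x1 - x2 mod 11 = 6^2 - 6 - 0 = 8
y3 = s (x1 - x3) - y1 mod 11 = 6 * (6 - 8) - 0 = 10

P + Q = (8, 10)


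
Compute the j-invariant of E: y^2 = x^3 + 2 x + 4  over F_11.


Delta = -16(4 a^3 + 27 b^2) mod 11 = 1
-1728 * (4 a)^3 = -1728 * (4*2)^3 mod 11 = 5
j = 5 * 1^(-1) mod 11 = 5

j = 5 (mod 11)


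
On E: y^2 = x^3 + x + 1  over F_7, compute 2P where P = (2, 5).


Doubling: s = (3 x1^2 + a) / (2 y1)
s = (3*2^2 + 1) / (2*5) mod 7 = 2
x3 = s^2 - 2 x1 mod 7 = 2^2 - 2*2 = 0
y3 = s (x1 - x3) - y1 mod 7 = 2 * (2 - 0) - 5 = 6

2P = (0, 6)


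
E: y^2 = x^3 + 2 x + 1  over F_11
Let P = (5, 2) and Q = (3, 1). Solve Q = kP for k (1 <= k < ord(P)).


Enumerate multiples of P until we hit Q = (3, 1):
  1P = (5, 2)
  2P = (1, 9)
  3P = (6, 8)
  4P = (3, 10)
  5P = (8, 10)
  6P = (10, 3)
  7P = (0, 10)
  8P = (9, 0)
  9P = (0, 1)
  10P = (10, 8)
  11P = (8, 1)
  12P = (3, 1)
Match found at i = 12.

k = 12


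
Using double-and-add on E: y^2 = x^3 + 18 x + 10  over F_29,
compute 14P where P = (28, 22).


k = 14 = 1110_2 (binary, LSB first: 0111)
Double-and-add from P = (28, 22):
  bit 0 = 0: acc unchanged = O
  bit 1 = 1: acc = O + (26, 4) = (26, 4)
  bit 2 = 1: acc = (26, 4) + (10, 28) = (17, 26)
  bit 3 = 1: acc = (17, 26) + (2, 5) = (5, 14)

14P = (5, 14)


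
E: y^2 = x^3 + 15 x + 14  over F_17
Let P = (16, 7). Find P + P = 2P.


Doubling: s = (3 x1^2 + a) / (2 y1)
s = (3*16^2 + 15) / (2*7) mod 17 = 11
x3 = s^2 - 2 x1 mod 17 = 11^2 - 2*16 = 4
y3 = s (x1 - x3) - y1 mod 17 = 11 * (16 - 4) - 7 = 6

2P = (4, 6)


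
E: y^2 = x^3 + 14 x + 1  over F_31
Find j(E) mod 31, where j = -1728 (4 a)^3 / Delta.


Delta = -16(4 a^3 + 27 b^2) mod 31 = 1
-1728 * (4 a)^3 = -1728 * (4*14)^3 mod 31 = 8
j = 8 * 1^(-1) mod 31 = 8

j = 8 (mod 31)


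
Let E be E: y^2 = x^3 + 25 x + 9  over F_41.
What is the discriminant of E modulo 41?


4 a^3 + 27 b^2 = 4*25^3 + 27*9^2 = 62500 + 2187 = 64687
Delta = -16 * (64687) = -1034992
Delta mod 41 = 12

Delta = 12 (mod 41)


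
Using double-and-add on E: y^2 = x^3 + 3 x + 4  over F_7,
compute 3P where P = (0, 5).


k = 3 = 11_2 (binary, LSB first: 11)
Double-and-add from P = (0, 5):
  bit 0 = 1: acc = O + (0, 5) = (0, 5)
  bit 1 = 1: acc = (0, 5) + (1, 1) = (1, 6)

3P = (1, 6)


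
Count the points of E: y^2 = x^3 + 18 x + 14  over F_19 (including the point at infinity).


For each x in F_19, count y with y^2 = x^3 + 18 x + 14 mod 19:
  x = 2: RHS = 1, y in [1, 18]  -> 2 point(s)
  x = 3: RHS = 0, y in [0]  -> 1 point(s)
  x = 4: RHS = 17, y in [6, 13]  -> 2 point(s)
  x = 5: RHS = 1, y in [1, 18]  -> 2 point(s)
  x = 8: RHS = 5, y in [9, 10]  -> 2 point(s)
  x = 10: RHS = 16, y in [4, 15]  -> 2 point(s)
  x = 11: RHS = 4, y in [2, 17]  -> 2 point(s)
  x = 12: RHS = 1, y in [1, 18]  -> 2 point(s)
  x = 15: RHS = 11, y in [7, 12]  -> 2 point(s)
  x = 16: RHS = 9, y in [3, 16]  -> 2 point(s)
Affine points: 19. Add the point at infinity: total = 20.

#E(F_19) = 20
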